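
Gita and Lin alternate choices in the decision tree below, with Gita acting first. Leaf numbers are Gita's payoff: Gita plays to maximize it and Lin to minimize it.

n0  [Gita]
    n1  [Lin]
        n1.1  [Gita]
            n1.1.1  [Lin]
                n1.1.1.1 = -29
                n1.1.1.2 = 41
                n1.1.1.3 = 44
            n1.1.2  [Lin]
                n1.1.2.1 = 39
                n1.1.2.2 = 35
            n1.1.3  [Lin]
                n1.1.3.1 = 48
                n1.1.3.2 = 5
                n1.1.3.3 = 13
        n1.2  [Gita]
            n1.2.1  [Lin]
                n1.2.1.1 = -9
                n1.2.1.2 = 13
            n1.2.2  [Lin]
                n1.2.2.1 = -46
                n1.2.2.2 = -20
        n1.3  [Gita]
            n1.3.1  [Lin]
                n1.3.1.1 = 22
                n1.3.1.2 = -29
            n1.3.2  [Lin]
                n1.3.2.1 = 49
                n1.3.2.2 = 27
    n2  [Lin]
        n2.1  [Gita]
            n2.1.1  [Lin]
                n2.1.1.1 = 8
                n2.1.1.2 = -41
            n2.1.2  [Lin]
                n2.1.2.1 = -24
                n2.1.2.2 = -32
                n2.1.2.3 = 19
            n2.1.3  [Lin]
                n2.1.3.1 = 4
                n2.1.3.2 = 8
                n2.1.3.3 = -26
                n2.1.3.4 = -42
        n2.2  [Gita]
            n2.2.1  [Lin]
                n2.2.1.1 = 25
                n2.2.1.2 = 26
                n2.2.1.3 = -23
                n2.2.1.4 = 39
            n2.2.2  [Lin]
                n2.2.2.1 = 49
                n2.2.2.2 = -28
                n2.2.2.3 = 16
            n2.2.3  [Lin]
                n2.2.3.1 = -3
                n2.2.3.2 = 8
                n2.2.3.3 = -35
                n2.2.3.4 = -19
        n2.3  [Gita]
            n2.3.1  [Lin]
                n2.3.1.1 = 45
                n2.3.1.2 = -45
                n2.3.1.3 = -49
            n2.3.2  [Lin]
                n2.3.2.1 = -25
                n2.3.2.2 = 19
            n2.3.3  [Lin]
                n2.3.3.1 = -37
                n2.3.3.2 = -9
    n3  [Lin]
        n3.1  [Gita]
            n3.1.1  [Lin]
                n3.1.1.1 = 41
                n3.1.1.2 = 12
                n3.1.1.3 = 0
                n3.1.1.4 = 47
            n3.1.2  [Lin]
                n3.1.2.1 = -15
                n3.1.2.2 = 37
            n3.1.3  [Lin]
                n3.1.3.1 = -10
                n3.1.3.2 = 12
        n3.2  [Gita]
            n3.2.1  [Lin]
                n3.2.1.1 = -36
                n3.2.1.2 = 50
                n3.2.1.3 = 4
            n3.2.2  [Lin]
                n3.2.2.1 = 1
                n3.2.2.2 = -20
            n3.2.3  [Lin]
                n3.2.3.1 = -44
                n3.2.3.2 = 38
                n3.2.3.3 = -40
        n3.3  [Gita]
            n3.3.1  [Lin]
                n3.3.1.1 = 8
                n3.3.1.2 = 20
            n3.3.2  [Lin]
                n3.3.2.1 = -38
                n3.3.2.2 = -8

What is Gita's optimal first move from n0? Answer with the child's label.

n1.1.1 (Lin): min(-29, 41, 44) = -29
n1.1.2 (Lin): min(39, 35) = 35
n1.1.3 (Lin): min(48, 5, 13) = 5
n1.1 (Gita): max(-29, 35, 5) = 35
n1.2.1 (Lin): min(-9, 13) = -9
n1.2.2 (Lin): min(-46, -20) = -46
n1.2 (Gita): max(-9, -46) = -9
n1.3.1 (Lin): min(22, -29) = -29
n1.3.2 (Lin): min(49, 27) = 27
n1.3 (Gita): max(-29, 27) = 27
n1 (Lin): min(35, -9, 27) = -9
n2.1.1 (Lin): min(8, -41) = -41
n2.1.2 (Lin): min(-24, -32, 19) = -32
n2.1.3 (Lin): min(4, 8, -26, -42) = -42
n2.1 (Gita): max(-41, -32, -42) = -32
n2.2.1 (Lin): min(25, 26, -23, 39) = -23
n2.2.2 (Lin): min(49, -28, 16) = -28
n2.2.3 (Lin): min(-3, 8, -35, -19) = -35
n2.2 (Gita): max(-23, -28, -35) = -23
n2.3.1 (Lin): min(45, -45, -49) = -49
n2.3.2 (Lin): min(-25, 19) = -25
n2.3.3 (Lin): min(-37, -9) = -37
n2.3 (Gita): max(-49, -25, -37) = -25
n2 (Lin): min(-32, -23, -25) = -32
n3.1.1 (Lin): min(41, 12, 0, 47) = 0
n3.1.2 (Lin): min(-15, 37) = -15
n3.1.3 (Lin): min(-10, 12) = -10
n3.1 (Gita): max(0, -15, -10) = 0
n3.2.1 (Lin): min(-36, 50, 4) = -36
n3.2.2 (Lin): min(1, -20) = -20
n3.2.3 (Lin): min(-44, 38, -40) = -44
n3.2 (Gita): max(-36, -20, -44) = -20
n3.3.1 (Lin): min(8, 20) = 8
n3.3.2 (Lin): min(-38, -8) = -38
n3.3 (Gita): max(8, -38) = 8
n3 (Lin): min(0, -20, 8) = -20
n0 (Gita): max(-9, -32, -20) = -9
Gita at n0 wants the highest of {n1=-9, n2=-32, n3=-20}, so chooses n1.

n1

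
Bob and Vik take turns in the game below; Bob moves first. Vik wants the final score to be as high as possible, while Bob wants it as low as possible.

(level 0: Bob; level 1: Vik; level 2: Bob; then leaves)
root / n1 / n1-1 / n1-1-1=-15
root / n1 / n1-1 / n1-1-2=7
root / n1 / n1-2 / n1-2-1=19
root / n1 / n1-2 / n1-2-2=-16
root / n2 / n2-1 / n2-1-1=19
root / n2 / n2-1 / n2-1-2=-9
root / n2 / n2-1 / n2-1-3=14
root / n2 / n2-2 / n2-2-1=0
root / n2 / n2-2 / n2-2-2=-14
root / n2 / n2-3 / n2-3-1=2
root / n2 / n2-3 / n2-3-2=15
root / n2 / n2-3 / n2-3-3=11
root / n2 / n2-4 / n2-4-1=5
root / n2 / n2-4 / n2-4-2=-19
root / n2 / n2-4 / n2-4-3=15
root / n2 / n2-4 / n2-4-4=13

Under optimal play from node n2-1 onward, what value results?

n2-1 (Bob): min(19, -9, 14) = -9

-9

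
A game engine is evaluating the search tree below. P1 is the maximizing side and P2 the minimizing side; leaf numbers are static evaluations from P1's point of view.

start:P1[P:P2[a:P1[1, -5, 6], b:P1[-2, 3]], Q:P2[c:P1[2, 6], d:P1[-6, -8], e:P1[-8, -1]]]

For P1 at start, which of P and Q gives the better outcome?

P

a (P1): max(1, -5, 6) = 6
b (P1): max(-2, 3) = 3
P (P2): min(6, 3) = 3
c (P1): max(2, 6) = 6
d (P1): max(-6, -8) = -6
e (P1): max(-8, -1) = -1
Q (P2): min(6, -6, -1) = -6
P1 prefers the higher value; P=3, Q=-6. P is better since 3 > -6.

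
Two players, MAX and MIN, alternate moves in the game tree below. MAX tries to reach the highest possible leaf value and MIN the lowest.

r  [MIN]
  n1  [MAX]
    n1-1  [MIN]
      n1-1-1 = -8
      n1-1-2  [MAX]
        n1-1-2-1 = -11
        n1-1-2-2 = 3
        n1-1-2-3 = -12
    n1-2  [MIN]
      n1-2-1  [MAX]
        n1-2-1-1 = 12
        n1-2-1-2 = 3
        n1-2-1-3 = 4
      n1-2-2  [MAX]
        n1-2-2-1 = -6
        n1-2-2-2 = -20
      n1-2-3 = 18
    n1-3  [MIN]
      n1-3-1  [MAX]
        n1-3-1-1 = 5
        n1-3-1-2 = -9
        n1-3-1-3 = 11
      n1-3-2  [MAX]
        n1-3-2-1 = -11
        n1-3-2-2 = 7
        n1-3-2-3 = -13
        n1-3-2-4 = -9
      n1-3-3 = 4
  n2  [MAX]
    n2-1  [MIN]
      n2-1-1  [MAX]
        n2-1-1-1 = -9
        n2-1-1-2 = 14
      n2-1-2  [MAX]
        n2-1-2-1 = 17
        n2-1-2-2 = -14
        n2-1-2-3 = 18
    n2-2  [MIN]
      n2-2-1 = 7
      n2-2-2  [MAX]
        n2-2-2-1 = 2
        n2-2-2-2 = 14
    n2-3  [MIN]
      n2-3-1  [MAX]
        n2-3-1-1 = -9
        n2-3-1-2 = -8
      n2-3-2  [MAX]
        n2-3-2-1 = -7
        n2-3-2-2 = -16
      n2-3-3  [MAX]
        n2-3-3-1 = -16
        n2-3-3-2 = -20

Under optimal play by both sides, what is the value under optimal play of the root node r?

4

n1-1-2 (MAX): max(-11, 3, -12) = 3
n1-1 (MIN): min(-8, 3) = -8
n1-2-1 (MAX): max(12, 3, 4) = 12
n1-2-2 (MAX): max(-6, -20) = -6
n1-2 (MIN): min(12, -6, 18) = -6
n1-3-1 (MAX): max(5, -9, 11) = 11
n1-3-2 (MAX): max(-11, 7, -13, -9) = 7
n1-3 (MIN): min(11, 7, 4) = 4
n1 (MAX): max(-8, -6, 4) = 4
n2-1-1 (MAX): max(-9, 14) = 14
n2-1-2 (MAX): max(17, -14, 18) = 18
n2-1 (MIN): min(14, 18) = 14
n2-2-2 (MAX): max(2, 14) = 14
n2-2 (MIN): min(7, 14) = 7
n2-3-1 (MAX): max(-9, -8) = -8
n2-3-2 (MAX): max(-7, -16) = -7
n2-3-3 (MAX): max(-16, -20) = -16
n2-3 (MIN): min(-8, -7, -16) = -16
n2 (MAX): max(14, 7, -16) = 14
r (MIN): min(4, 14) = 4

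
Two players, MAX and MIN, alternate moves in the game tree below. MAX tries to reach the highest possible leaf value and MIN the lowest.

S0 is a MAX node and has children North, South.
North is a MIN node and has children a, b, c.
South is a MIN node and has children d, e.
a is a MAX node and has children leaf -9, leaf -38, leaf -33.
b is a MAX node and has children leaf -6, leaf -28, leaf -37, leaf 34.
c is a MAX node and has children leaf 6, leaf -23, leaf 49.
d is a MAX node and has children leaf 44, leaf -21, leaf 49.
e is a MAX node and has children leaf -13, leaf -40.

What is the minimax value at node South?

-13

d (MAX): max(44, -21, 49) = 49
e (MAX): max(-13, -40) = -13
South (MIN): min(49, -13) = -13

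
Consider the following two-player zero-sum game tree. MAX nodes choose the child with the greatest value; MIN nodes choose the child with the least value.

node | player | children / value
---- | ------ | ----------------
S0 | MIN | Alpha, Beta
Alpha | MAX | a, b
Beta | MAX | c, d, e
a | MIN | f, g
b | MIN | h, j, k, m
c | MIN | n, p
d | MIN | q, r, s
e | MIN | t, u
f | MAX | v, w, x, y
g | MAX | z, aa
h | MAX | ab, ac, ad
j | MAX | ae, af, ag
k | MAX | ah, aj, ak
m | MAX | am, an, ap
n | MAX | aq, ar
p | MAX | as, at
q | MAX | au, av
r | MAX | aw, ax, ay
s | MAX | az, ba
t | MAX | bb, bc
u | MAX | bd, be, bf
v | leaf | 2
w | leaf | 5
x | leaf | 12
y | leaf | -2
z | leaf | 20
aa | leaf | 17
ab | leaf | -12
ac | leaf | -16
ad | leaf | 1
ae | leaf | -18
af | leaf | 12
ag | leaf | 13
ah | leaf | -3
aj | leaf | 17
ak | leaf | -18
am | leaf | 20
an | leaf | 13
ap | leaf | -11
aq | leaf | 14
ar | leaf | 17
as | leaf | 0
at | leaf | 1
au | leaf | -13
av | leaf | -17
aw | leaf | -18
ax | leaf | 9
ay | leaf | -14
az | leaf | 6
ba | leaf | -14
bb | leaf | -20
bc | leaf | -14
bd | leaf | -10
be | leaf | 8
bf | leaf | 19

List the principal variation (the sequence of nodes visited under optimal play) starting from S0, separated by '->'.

f (MAX): max(2, 5, 12, -2) = 12
g (MAX): max(20, 17) = 20
a (MIN): min(12, 20) = 12
h (MAX): max(-12, -16, 1) = 1
j (MAX): max(-18, 12, 13) = 13
k (MAX): max(-3, 17, -18) = 17
m (MAX): max(20, 13, -11) = 20
b (MIN): min(1, 13, 17, 20) = 1
Alpha (MAX): max(12, 1) = 12
n (MAX): max(14, 17) = 17
p (MAX): max(0, 1) = 1
c (MIN): min(17, 1) = 1
q (MAX): max(-13, -17) = -13
r (MAX): max(-18, 9, -14) = 9
s (MAX): max(6, -14) = 6
d (MIN): min(-13, 9, 6) = -13
t (MAX): max(-20, -14) = -14
u (MAX): max(-10, 8, 19) = 19
e (MIN): min(-14, 19) = -14
Beta (MAX): max(1, -13, -14) = 1
S0 (MIN): min(12, 1) = 1
At S0, MIN picks Beta (lowest: 1).
At Beta, MAX picks c (highest: 1).
At c, MIN picks p (lowest: 1).
At p, MAX picks at (highest: 1).
Terminal value 1.

S0 -> Beta -> c -> p -> at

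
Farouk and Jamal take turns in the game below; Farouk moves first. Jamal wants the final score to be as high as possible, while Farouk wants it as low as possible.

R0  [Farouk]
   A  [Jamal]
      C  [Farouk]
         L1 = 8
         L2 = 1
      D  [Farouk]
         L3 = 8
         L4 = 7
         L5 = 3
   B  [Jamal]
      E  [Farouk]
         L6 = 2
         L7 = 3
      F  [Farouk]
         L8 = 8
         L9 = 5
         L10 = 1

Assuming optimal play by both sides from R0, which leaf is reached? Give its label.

L6

C (Farouk): min(8, 1) = 1
D (Farouk): min(8, 7, 3) = 3
A (Jamal): max(1, 3) = 3
E (Farouk): min(2, 3) = 2
F (Farouk): min(8, 5, 1) = 1
B (Jamal): max(2, 1) = 2
R0 (Farouk): min(3, 2) = 2
At R0, Farouk picks B (lowest: 2).
At B, Jamal picks E (highest: 2).
At E, Farouk picks L6 (lowest: 2).
Terminal value 2.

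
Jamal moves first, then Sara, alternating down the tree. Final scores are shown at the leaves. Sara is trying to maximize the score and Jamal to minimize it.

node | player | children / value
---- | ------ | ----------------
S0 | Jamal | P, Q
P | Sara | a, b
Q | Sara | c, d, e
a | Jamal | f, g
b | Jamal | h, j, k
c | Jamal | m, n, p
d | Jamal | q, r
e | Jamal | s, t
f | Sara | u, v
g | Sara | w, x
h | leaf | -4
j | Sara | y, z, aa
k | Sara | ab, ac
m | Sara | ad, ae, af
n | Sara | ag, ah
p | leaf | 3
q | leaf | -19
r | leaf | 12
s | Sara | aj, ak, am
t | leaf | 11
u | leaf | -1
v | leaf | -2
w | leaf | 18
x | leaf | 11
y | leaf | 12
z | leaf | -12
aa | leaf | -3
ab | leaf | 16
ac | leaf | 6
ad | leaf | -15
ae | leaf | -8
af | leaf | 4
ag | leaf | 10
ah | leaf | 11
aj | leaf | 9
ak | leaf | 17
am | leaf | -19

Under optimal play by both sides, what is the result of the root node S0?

f (Sara): max(-1, -2) = -1
g (Sara): max(18, 11) = 18
a (Jamal): min(-1, 18) = -1
j (Sara): max(12, -12, -3) = 12
k (Sara): max(16, 6) = 16
b (Jamal): min(-4, 12, 16) = -4
P (Sara): max(-1, -4) = -1
m (Sara): max(-15, -8, 4) = 4
n (Sara): max(10, 11) = 11
c (Jamal): min(4, 11, 3) = 3
d (Jamal): min(-19, 12) = -19
s (Sara): max(9, 17, -19) = 17
e (Jamal): min(17, 11) = 11
Q (Sara): max(3, -19, 11) = 11
S0 (Jamal): min(-1, 11) = -1

-1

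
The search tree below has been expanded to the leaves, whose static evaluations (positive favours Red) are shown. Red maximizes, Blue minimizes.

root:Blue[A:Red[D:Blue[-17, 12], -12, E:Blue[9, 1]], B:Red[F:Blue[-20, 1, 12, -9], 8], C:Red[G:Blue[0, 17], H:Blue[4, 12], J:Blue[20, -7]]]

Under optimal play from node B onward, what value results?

F (Blue): min(-20, 1, 12, -9) = -20
B (Red): max(-20, 8) = 8

8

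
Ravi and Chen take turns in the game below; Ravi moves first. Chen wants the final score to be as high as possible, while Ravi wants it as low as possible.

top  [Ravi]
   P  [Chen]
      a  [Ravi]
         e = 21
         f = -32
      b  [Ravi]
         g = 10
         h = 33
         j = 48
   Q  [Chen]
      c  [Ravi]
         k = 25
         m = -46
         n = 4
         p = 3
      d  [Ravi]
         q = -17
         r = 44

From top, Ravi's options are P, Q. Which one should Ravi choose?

a (Ravi): min(21, -32) = -32
b (Ravi): min(10, 33, 48) = 10
P (Chen): max(-32, 10) = 10
c (Ravi): min(25, -46, 4, 3) = -46
d (Ravi): min(-17, 44) = -17
Q (Chen): max(-46, -17) = -17
top (Ravi): min(10, -17) = -17
Ravi at top wants the lowest of {P=10, Q=-17}, so chooses Q.

Q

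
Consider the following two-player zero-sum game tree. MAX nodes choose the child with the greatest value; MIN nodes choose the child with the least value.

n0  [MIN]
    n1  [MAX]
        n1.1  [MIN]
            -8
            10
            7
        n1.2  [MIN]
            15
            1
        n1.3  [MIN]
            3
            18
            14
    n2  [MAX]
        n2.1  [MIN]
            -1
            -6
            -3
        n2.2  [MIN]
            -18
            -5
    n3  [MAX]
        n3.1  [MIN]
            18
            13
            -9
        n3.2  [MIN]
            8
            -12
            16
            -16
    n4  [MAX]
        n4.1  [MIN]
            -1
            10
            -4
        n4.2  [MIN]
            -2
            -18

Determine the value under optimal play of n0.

n1.1 (MIN): min(-8, 10, 7) = -8
n1.2 (MIN): min(15, 1) = 1
n1.3 (MIN): min(3, 18, 14) = 3
n1 (MAX): max(-8, 1, 3) = 3
n2.1 (MIN): min(-1, -6, -3) = -6
n2.2 (MIN): min(-18, -5) = -18
n2 (MAX): max(-6, -18) = -6
n3.1 (MIN): min(18, 13, -9) = -9
n3.2 (MIN): min(8, -12, 16, -16) = -16
n3 (MAX): max(-9, -16) = -9
n4.1 (MIN): min(-1, 10, -4) = -4
n4.2 (MIN): min(-2, -18) = -18
n4 (MAX): max(-4, -18) = -4
n0 (MIN): min(3, -6, -9, -4) = -9

-9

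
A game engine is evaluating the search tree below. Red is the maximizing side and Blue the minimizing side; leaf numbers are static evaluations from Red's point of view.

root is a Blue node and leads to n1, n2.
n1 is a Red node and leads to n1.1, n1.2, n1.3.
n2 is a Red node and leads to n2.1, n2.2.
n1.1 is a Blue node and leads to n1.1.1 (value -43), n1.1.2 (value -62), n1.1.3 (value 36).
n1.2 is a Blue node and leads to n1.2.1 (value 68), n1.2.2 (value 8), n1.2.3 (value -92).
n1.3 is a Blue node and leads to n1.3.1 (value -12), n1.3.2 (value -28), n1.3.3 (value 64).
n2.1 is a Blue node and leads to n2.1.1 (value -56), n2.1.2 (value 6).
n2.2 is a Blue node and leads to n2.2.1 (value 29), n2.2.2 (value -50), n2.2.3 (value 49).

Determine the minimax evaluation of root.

n1.1 (Blue): min(-43, -62, 36) = -62
n1.2 (Blue): min(68, 8, -92) = -92
n1.3 (Blue): min(-12, -28, 64) = -28
n1 (Red): max(-62, -92, -28) = -28
n2.1 (Blue): min(-56, 6) = -56
n2.2 (Blue): min(29, -50, 49) = -50
n2 (Red): max(-56, -50) = -50
root (Blue): min(-28, -50) = -50

-50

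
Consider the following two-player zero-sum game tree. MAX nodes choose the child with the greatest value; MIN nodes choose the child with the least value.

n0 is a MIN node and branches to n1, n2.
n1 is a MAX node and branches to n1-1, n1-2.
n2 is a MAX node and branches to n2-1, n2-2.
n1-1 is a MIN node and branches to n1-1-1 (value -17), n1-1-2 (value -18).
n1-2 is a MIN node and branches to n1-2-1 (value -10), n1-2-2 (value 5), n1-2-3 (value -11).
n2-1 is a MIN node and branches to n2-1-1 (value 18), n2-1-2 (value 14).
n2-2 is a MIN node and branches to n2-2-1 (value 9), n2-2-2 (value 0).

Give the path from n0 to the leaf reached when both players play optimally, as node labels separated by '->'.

n0 -> n1 -> n1-2 -> n1-2-3

n1-1 (MIN): min(-17, -18) = -18
n1-2 (MIN): min(-10, 5, -11) = -11
n1 (MAX): max(-18, -11) = -11
n2-1 (MIN): min(18, 14) = 14
n2-2 (MIN): min(9, 0) = 0
n2 (MAX): max(14, 0) = 14
n0 (MIN): min(-11, 14) = -11
At n0, MIN picks n1 (lowest: -11).
At n1, MAX picks n1-2 (highest: -11).
At n1-2, MIN picks n1-2-3 (lowest: -11).
Terminal value -11.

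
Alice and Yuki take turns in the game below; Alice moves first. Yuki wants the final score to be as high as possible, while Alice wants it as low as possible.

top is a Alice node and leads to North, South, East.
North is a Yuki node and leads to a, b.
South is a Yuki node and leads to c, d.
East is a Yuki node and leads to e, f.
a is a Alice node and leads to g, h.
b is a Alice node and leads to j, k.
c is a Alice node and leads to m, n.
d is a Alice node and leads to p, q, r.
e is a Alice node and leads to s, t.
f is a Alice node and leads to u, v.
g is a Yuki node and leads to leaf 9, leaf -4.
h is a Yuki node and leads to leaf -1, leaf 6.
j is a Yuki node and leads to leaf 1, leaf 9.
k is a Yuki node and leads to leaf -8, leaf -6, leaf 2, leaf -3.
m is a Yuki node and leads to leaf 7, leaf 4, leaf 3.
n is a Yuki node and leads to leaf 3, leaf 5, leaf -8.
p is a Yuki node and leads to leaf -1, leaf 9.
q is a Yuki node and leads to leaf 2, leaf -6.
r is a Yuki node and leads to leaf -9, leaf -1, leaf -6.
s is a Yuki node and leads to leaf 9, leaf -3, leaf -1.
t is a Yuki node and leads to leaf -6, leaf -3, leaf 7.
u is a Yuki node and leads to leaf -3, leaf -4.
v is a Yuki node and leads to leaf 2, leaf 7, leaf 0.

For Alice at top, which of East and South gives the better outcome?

South

s (Yuki): max(9, -3, -1) = 9
t (Yuki): max(-6, -3, 7) = 7
e (Alice): min(9, 7) = 7
u (Yuki): max(-3, -4) = -3
v (Yuki): max(2, 7, 0) = 7
f (Alice): min(-3, 7) = -3
East (Yuki): max(7, -3) = 7
m (Yuki): max(7, 4, 3) = 7
n (Yuki): max(3, 5, -8) = 5
c (Alice): min(7, 5) = 5
p (Yuki): max(-1, 9) = 9
q (Yuki): max(2, -6) = 2
r (Yuki): max(-9, -1, -6) = -1
d (Alice): min(9, 2, -1) = -1
South (Yuki): max(5, -1) = 5
Alice prefers the lower value; East=7, South=5. South is better since 5 < 7.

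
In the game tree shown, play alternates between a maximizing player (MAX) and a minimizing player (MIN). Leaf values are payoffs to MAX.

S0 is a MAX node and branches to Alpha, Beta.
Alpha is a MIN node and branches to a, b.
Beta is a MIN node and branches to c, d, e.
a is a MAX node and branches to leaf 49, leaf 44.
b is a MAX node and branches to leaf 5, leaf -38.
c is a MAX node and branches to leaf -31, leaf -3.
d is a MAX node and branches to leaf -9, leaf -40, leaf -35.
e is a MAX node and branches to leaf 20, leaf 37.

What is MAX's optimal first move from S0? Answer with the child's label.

Alpha

a (MAX): max(49, 44) = 49
b (MAX): max(5, -38) = 5
Alpha (MIN): min(49, 5) = 5
c (MAX): max(-31, -3) = -3
d (MAX): max(-9, -40, -35) = -9
e (MAX): max(20, 37) = 37
Beta (MIN): min(-3, -9, 37) = -9
S0 (MAX): max(5, -9) = 5
MAX at S0 wants the highest of {Alpha=5, Beta=-9}, so chooses Alpha.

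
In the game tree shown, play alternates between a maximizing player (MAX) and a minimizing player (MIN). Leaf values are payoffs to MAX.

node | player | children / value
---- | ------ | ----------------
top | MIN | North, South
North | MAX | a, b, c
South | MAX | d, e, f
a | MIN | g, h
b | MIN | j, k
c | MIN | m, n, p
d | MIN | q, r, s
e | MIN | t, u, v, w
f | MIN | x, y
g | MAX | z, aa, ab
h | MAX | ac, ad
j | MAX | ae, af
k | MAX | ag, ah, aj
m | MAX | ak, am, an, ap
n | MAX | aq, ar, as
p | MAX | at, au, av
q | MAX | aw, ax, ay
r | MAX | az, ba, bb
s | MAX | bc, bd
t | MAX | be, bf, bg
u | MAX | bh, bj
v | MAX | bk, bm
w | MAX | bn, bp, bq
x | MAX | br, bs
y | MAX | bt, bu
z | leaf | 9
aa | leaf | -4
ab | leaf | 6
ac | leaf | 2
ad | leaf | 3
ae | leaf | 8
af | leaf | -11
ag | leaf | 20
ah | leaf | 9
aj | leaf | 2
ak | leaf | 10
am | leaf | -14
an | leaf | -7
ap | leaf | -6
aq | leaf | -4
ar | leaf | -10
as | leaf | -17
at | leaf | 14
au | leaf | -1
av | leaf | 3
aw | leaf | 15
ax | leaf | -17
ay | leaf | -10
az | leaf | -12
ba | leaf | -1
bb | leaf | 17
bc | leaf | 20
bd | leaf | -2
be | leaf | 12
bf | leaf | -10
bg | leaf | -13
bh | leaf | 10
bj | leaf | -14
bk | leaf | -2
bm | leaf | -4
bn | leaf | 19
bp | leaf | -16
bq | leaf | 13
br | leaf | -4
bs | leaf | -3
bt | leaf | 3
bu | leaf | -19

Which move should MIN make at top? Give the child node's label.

North

g (MAX): max(9, -4, 6) = 9
h (MAX): max(2, 3) = 3
a (MIN): min(9, 3) = 3
j (MAX): max(8, -11) = 8
k (MAX): max(20, 9, 2) = 20
b (MIN): min(8, 20) = 8
m (MAX): max(10, -14, -7, -6) = 10
n (MAX): max(-4, -10, -17) = -4
p (MAX): max(14, -1, 3) = 14
c (MIN): min(10, -4, 14) = -4
North (MAX): max(3, 8, -4) = 8
q (MAX): max(15, -17, -10) = 15
r (MAX): max(-12, -1, 17) = 17
s (MAX): max(20, -2) = 20
d (MIN): min(15, 17, 20) = 15
t (MAX): max(12, -10, -13) = 12
u (MAX): max(10, -14) = 10
v (MAX): max(-2, -4) = -2
w (MAX): max(19, -16, 13) = 19
e (MIN): min(12, 10, -2, 19) = -2
x (MAX): max(-4, -3) = -3
y (MAX): max(3, -19) = 3
f (MIN): min(-3, 3) = -3
South (MAX): max(15, -2, -3) = 15
top (MIN): min(8, 15) = 8
MIN at top wants the lowest of {North=8, South=15}, so chooses North.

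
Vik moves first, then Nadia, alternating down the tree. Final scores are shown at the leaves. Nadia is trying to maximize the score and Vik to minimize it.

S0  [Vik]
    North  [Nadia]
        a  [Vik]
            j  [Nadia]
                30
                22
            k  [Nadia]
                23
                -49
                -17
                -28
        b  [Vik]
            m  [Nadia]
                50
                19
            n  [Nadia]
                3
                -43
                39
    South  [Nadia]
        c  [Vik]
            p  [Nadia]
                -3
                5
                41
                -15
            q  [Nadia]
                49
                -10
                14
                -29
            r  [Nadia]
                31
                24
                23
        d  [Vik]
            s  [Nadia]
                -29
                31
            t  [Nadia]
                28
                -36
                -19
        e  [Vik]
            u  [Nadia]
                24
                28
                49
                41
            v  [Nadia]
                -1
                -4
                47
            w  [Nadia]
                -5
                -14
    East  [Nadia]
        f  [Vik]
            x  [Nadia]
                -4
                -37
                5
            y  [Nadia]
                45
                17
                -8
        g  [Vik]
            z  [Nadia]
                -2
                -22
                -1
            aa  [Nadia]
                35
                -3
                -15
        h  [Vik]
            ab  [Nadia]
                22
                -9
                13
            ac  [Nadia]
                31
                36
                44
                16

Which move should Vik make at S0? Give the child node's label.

East

j (Nadia): max(30, 22) = 30
k (Nadia): max(23, -49, -17, -28) = 23
a (Vik): min(30, 23) = 23
m (Nadia): max(50, 19) = 50
n (Nadia): max(3, -43, 39) = 39
b (Vik): min(50, 39) = 39
North (Nadia): max(23, 39) = 39
p (Nadia): max(-3, 5, 41, -15) = 41
q (Nadia): max(49, -10, 14, -29) = 49
r (Nadia): max(31, 24, 23) = 31
c (Vik): min(41, 49, 31) = 31
s (Nadia): max(-29, 31) = 31
t (Nadia): max(28, -36, -19) = 28
d (Vik): min(31, 28) = 28
u (Nadia): max(24, 28, 49, 41) = 49
v (Nadia): max(-1, -4, 47) = 47
w (Nadia): max(-5, -14) = -5
e (Vik): min(49, 47, -5) = -5
South (Nadia): max(31, 28, -5) = 31
x (Nadia): max(-4, -37, 5) = 5
y (Nadia): max(45, 17, -8) = 45
f (Vik): min(5, 45) = 5
z (Nadia): max(-2, -22, -1) = -1
aa (Nadia): max(35, -3, -15) = 35
g (Vik): min(-1, 35) = -1
ab (Nadia): max(22, -9, 13) = 22
ac (Nadia): max(31, 36, 44, 16) = 44
h (Vik): min(22, 44) = 22
East (Nadia): max(5, -1, 22) = 22
S0 (Vik): min(39, 31, 22) = 22
Vik at S0 wants the lowest of {North=39, South=31, East=22}, so chooses East.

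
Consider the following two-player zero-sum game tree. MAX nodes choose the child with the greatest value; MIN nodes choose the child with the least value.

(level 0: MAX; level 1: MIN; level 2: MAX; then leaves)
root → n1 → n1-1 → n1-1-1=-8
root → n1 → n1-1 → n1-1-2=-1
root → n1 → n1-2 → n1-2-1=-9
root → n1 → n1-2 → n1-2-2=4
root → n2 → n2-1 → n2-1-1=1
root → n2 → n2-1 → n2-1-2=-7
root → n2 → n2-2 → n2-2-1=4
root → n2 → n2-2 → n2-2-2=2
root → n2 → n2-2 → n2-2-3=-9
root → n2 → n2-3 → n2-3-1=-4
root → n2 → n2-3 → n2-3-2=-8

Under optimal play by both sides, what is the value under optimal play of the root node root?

n1-1 (MAX): max(-8, -1) = -1
n1-2 (MAX): max(-9, 4) = 4
n1 (MIN): min(-1, 4) = -1
n2-1 (MAX): max(1, -7) = 1
n2-2 (MAX): max(4, 2, -9) = 4
n2-3 (MAX): max(-4, -8) = -4
n2 (MIN): min(1, 4, -4) = -4
root (MAX): max(-1, -4) = -1

-1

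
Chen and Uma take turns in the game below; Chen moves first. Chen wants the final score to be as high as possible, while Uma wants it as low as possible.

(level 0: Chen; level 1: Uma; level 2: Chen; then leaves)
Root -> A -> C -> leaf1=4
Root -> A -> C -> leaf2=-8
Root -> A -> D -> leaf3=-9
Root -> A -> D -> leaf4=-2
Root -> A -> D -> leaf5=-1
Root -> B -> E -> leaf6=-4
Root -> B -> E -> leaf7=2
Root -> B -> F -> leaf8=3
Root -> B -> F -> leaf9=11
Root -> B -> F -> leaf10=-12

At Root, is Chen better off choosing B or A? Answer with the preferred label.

E (Chen): max(-4, 2) = 2
F (Chen): max(3, 11, -12) = 11
B (Uma): min(2, 11) = 2
C (Chen): max(4, -8) = 4
D (Chen): max(-9, -2, -1) = -1
A (Uma): min(4, -1) = -1
Chen prefers the higher value; B=2, A=-1. B is better since 2 > -1.

B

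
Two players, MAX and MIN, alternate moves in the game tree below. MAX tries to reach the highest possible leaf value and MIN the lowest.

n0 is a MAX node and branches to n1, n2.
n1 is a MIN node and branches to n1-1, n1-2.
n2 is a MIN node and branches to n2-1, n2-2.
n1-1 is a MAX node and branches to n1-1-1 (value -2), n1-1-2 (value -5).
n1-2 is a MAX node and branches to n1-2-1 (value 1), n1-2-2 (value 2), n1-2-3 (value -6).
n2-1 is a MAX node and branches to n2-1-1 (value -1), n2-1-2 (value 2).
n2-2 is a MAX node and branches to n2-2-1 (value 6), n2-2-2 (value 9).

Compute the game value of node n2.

n2-1 (MAX): max(-1, 2) = 2
n2-2 (MAX): max(6, 9) = 9
n2 (MIN): min(2, 9) = 2

2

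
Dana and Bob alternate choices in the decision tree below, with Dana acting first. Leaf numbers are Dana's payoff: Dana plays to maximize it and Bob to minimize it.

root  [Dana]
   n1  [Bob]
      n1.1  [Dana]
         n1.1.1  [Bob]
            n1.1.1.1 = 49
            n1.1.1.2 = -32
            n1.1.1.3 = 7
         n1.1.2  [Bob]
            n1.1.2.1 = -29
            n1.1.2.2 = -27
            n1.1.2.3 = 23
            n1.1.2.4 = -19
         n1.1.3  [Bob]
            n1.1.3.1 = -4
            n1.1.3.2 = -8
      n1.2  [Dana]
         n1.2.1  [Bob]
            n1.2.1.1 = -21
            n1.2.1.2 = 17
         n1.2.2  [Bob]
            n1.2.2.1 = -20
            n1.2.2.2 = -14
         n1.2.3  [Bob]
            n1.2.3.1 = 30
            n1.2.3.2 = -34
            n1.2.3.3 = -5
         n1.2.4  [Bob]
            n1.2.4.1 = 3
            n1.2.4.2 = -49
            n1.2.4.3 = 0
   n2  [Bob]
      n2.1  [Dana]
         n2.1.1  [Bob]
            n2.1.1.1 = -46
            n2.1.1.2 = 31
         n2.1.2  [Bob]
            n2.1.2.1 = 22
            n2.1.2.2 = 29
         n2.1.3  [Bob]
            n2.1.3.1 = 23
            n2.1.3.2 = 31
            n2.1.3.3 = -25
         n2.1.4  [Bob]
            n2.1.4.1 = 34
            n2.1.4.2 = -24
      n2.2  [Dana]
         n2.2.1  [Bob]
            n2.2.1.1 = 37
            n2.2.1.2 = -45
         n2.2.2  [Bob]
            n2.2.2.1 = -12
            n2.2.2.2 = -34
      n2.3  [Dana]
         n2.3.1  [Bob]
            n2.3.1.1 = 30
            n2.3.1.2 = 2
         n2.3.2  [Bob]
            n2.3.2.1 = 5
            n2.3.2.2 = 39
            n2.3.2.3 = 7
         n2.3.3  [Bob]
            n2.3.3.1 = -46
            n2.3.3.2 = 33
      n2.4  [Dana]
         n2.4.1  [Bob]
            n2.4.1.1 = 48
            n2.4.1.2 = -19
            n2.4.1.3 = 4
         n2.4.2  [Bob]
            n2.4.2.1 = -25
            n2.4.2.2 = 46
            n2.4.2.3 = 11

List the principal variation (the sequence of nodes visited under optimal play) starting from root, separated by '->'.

root -> n1 -> n1.2 -> n1.2.2 -> n1.2.2.1

n1.1.1 (Bob): min(49, -32, 7) = -32
n1.1.2 (Bob): min(-29, -27, 23, -19) = -29
n1.1.3 (Bob): min(-4, -8) = -8
n1.1 (Dana): max(-32, -29, -8) = -8
n1.2.1 (Bob): min(-21, 17) = -21
n1.2.2 (Bob): min(-20, -14) = -20
n1.2.3 (Bob): min(30, -34, -5) = -34
n1.2.4 (Bob): min(3, -49, 0) = -49
n1.2 (Dana): max(-21, -20, -34, -49) = -20
n1 (Bob): min(-8, -20) = -20
n2.1.1 (Bob): min(-46, 31) = -46
n2.1.2 (Bob): min(22, 29) = 22
n2.1.3 (Bob): min(23, 31, -25) = -25
n2.1.4 (Bob): min(34, -24) = -24
n2.1 (Dana): max(-46, 22, -25, -24) = 22
n2.2.1 (Bob): min(37, -45) = -45
n2.2.2 (Bob): min(-12, -34) = -34
n2.2 (Dana): max(-45, -34) = -34
n2.3.1 (Bob): min(30, 2) = 2
n2.3.2 (Bob): min(5, 39, 7) = 5
n2.3.3 (Bob): min(-46, 33) = -46
n2.3 (Dana): max(2, 5, -46) = 5
n2.4.1 (Bob): min(48, -19, 4) = -19
n2.4.2 (Bob): min(-25, 46, 11) = -25
n2.4 (Dana): max(-19, -25) = -19
n2 (Bob): min(22, -34, 5, -19) = -34
root (Dana): max(-20, -34) = -20
At root, Dana picks n1 (highest: -20).
At n1, Bob picks n1.2 (lowest: -20).
At n1.2, Dana picks n1.2.2 (highest: -20).
At n1.2.2, Bob picks n1.2.2.1 (lowest: -20).
Terminal value -20.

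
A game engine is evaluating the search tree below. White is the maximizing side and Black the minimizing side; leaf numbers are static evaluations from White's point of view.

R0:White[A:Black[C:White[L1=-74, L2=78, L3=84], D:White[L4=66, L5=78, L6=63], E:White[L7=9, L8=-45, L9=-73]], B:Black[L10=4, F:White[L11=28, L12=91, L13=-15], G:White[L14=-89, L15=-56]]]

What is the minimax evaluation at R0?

9

C (White): max(-74, 78, 84) = 84
D (White): max(66, 78, 63) = 78
E (White): max(9, -45, -73) = 9
A (Black): min(84, 78, 9) = 9
F (White): max(28, 91, -15) = 91
G (White): max(-89, -56) = -56
B (Black): min(4, 91, -56) = -56
R0 (White): max(9, -56) = 9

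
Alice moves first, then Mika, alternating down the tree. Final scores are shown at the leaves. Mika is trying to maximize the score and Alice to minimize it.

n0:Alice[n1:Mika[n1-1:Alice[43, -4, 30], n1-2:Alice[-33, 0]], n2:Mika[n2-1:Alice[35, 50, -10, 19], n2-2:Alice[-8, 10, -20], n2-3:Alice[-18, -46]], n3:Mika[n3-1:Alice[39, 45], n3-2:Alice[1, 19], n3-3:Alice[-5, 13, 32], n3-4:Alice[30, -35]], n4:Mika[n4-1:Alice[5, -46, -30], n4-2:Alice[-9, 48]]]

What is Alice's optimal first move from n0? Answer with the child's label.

n2

n1-1 (Alice): min(43, -4, 30) = -4
n1-2 (Alice): min(-33, 0) = -33
n1 (Mika): max(-4, -33) = -4
n2-1 (Alice): min(35, 50, -10, 19) = -10
n2-2 (Alice): min(-8, 10, -20) = -20
n2-3 (Alice): min(-18, -46) = -46
n2 (Mika): max(-10, -20, -46) = -10
n3-1 (Alice): min(39, 45) = 39
n3-2 (Alice): min(1, 19) = 1
n3-3 (Alice): min(-5, 13, 32) = -5
n3-4 (Alice): min(30, -35) = -35
n3 (Mika): max(39, 1, -5, -35) = 39
n4-1 (Alice): min(5, -46, -30) = -46
n4-2 (Alice): min(-9, 48) = -9
n4 (Mika): max(-46, -9) = -9
n0 (Alice): min(-4, -10, 39, -9) = -10
Alice at n0 wants the lowest of {n1=-4, n2=-10, n3=39, n4=-9}, so chooses n2.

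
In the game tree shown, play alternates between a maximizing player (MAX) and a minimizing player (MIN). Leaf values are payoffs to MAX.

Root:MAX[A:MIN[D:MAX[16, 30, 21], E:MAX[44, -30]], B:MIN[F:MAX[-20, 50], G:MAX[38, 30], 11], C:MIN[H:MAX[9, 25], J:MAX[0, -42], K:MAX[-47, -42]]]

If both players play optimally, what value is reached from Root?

30

D (MAX): max(16, 30, 21) = 30
E (MAX): max(44, -30) = 44
A (MIN): min(30, 44) = 30
F (MAX): max(-20, 50) = 50
G (MAX): max(38, 30) = 38
B (MIN): min(50, 38, 11) = 11
H (MAX): max(9, 25) = 25
J (MAX): max(0, -42) = 0
K (MAX): max(-47, -42) = -42
C (MIN): min(25, 0, -42) = -42
Root (MAX): max(30, 11, -42) = 30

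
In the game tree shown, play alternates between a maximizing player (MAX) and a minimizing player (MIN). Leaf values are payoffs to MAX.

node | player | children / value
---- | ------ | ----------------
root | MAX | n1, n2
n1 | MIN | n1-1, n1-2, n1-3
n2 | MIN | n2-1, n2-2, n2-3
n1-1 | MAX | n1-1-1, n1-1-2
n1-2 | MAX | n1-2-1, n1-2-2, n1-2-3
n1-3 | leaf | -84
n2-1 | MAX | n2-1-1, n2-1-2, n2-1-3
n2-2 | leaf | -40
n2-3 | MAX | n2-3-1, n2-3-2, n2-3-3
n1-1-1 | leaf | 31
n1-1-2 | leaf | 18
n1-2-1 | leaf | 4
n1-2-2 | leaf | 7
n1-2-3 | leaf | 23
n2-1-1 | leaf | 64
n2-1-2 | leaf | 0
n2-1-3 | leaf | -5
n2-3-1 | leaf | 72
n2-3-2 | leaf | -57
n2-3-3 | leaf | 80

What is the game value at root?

-40

n1-1 (MAX): max(31, 18) = 31
n1-2 (MAX): max(4, 7, 23) = 23
n1 (MIN): min(31, 23, -84) = -84
n2-1 (MAX): max(64, 0, -5) = 64
n2-3 (MAX): max(72, -57, 80) = 80
n2 (MIN): min(64, -40, 80) = -40
root (MAX): max(-84, -40) = -40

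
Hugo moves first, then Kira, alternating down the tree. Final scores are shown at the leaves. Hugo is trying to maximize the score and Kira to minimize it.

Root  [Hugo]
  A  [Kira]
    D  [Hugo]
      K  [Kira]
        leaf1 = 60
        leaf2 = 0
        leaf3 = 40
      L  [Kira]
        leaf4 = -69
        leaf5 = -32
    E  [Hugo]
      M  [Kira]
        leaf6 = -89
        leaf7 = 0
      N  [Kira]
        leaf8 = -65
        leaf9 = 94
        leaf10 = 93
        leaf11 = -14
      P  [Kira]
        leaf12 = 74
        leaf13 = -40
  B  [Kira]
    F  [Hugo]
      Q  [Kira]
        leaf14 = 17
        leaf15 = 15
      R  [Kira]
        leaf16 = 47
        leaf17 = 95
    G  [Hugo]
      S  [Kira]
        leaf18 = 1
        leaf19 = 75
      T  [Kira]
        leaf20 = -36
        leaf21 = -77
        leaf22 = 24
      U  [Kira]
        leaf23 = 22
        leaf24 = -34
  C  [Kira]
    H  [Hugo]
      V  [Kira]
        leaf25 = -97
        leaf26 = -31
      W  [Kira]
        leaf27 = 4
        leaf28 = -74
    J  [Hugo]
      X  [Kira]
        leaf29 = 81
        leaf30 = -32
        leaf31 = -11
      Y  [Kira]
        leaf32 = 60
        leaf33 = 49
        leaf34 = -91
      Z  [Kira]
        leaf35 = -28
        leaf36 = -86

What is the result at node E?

M (Kira): min(-89, 0) = -89
N (Kira): min(-65, 94, 93, -14) = -65
P (Kira): min(74, -40) = -40
E (Hugo): max(-89, -65, -40) = -40

-40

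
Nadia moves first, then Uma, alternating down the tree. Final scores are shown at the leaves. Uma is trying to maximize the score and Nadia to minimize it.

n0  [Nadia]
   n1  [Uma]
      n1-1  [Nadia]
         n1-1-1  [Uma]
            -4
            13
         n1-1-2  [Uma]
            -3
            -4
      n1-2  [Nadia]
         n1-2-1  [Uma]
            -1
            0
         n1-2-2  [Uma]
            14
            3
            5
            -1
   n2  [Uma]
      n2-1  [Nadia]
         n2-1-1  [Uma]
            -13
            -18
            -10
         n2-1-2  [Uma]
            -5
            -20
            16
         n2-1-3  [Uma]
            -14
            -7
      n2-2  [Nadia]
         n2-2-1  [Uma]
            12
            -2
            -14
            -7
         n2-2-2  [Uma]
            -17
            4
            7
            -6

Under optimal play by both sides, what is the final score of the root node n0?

0

n1-1-1 (Uma): max(-4, 13) = 13
n1-1-2 (Uma): max(-3, -4) = -3
n1-1 (Nadia): min(13, -3) = -3
n1-2-1 (Uma): max(-1, 0) = 0
n1-2-2 (Uma): max(14, 3, 5, -1) = 14
n1-2 (Nadia): min(0, 14) = 0
n1 (Uma): max(-3, 0) = 0
n2-1-1 (Uma): max(-13, -18, -10) = -10
n2-1-2 (Uma): max(-5, -20, 16) = 16
n2-1-3 (Uma): max(-14, -7) = -7
n2-1 (Nadia): min(-10, 16, -7) = -10
n2-2-1 (Uma): max(12, -2, -14, -7) = 12
n2-2-2 (Uma): max(-17, 4, 7, -6) = 7
n2-2 (Nadia): min(12, 7) = 7
n2 (Uma): max(-10, 7) = 7
n0 (Nadia): min(0, 7) = 0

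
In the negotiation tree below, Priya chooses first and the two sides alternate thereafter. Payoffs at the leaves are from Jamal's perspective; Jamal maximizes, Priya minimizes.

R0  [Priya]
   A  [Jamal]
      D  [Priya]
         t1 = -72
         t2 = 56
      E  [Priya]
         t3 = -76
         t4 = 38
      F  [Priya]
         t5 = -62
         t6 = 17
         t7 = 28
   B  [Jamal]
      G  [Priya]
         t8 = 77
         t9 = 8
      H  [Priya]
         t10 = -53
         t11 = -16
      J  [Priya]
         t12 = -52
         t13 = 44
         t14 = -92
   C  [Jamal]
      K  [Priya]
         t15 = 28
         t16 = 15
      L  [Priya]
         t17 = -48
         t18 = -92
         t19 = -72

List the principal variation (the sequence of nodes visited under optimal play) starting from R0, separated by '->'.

D (Priya): min(-72, 56) = -72
E (Priya): min(-76, 38) = -76
F (Priya): min(-62, 17, 28) = -62
A (Jamal): max(-72, -76, -62) = -62
G (Priya): min(77, 8) = 8
H (Priya): min(-53, -16) = -53
J (Priya): min(-52, 44, -92) = -92
B (Jamal): max(8, -53, -92) = 8
K (Priya): min(28, 15) = 15
L (Priya): min(-48, -92, -72) = -92
C (Jamal): max(15, -92) = 15
R0 (Priya): min(-62, 8, 15) = -62
At R0, Priya picks A (lowest: -62).
At A, Jamal picks F (highest: -62).
At F, Priya picks t5 (lowest: -62).
Terminal value -62.

R0 -> A -> F -> t5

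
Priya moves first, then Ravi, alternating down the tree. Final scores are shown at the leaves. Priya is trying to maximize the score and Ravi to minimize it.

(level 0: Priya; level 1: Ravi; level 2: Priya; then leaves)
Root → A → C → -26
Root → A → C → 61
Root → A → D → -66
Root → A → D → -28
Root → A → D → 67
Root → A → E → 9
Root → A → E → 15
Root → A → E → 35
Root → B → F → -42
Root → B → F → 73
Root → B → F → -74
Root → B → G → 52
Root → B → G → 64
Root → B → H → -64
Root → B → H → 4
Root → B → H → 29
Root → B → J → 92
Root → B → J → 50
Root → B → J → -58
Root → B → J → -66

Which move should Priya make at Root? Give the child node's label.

C (Priya): max(-26, 61) = 61
D (Priya): max(-66, -28, 67) = 67
E (Priya): max(9, 15, 35) = 35
A (Ravi): min(61, 67, 35) = 35
F (Priya): max(-42, 73, -74) = 73
G (Priya): max(52, 64) = 64
H (Priya): max(-64, 4, 29) = 29
J (Priya): max(92, 50, -58, -66) = 92
B (Ravi): min(73, 64, 29, 92) = 29
Root (Priya): max(35, 29) = 35
Priya at Root wants the highest of {A=35, B=29}, so chooses A.

A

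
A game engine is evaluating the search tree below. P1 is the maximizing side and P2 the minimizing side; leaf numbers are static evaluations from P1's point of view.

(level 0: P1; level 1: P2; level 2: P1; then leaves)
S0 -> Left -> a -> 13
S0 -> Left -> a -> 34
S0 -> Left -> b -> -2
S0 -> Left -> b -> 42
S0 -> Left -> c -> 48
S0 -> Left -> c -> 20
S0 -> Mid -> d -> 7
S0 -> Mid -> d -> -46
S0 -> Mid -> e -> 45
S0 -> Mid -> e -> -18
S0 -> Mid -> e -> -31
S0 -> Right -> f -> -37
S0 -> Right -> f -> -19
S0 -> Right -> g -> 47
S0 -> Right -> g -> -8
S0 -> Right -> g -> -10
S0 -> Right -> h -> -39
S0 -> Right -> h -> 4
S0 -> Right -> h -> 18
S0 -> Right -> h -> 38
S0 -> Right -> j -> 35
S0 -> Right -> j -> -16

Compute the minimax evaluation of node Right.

f (P1): max(-37, -19) = -19
g (P1): max(47, -8, -10) = 47
h (P1): max(-39, 4, 18, 38) = 38
j (P1): max(35, -16) = 35
Right (P2): min(-19, 47, 38, 35) = -19

-19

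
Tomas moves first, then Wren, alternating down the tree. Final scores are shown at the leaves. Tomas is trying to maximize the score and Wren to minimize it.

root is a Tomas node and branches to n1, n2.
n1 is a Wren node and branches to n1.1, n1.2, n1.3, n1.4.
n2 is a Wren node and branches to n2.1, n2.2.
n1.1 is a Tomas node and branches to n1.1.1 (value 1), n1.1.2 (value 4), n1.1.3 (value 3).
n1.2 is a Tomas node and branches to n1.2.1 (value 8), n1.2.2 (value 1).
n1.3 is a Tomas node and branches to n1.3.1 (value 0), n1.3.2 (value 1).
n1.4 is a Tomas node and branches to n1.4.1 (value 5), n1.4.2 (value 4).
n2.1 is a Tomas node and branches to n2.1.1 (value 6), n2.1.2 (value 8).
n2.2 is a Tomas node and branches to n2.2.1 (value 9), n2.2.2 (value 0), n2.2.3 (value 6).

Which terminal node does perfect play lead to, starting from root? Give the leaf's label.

n2.1.2

n1.1 (Tomas): max(1, 4, 3) = 4
n1.2 (Tomas): max(8, 1) = 8
n1.3 (Tomas): max(0, 1) = 1
n1.4 (Tomas): max(5, 4) = 5
n1 (Wren): min(4, 8, 1, 5) = 1
n2.1 (Tomas): max(6, 8) = 8
n2.2 (Tomas): max(9, 0, 6) = 9
n2 (Wren): min(8, 9) = 8
root (Tomas): max(1, 8) = 8
At root, Tomas picks n2 (highest: 8).
At n2, Wren picks n2.1 (lowest: 8).
At n2.1, Tomas picks n2.1.2 (highest: 8).
Terminal value 8.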